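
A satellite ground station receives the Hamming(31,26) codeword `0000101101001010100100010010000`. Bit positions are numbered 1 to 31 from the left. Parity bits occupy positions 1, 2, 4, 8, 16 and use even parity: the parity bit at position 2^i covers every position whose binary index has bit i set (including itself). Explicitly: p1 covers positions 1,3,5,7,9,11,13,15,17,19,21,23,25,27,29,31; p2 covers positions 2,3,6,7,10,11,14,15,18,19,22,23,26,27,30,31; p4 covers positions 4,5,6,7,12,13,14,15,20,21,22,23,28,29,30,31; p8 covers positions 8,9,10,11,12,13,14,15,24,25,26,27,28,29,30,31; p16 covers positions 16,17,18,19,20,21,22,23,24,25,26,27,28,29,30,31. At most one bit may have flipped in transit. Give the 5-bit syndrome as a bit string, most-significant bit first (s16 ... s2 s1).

00100

s1: b1⊕b3⊕b5⊕b7⊕b9⊕b11⊕b13⊕b15⊕b17⊕b19⊕b21⊕b23⊕b25⊕b27⊕b29⊕b31 = 0⊕0⊕1⊕1⊕0⊕0⊕1⊕1⊕1⊕0⊕0⊕0⊕0⊕1⊕0⊕0 = 0
s2: b2⊕b3⊕b6⊕b7⊕b10⊕b11⊕b14⊕b15⊕b18⊕b19⊕b22⊕b23⊕b26⊕b27⊕b30⊕b31 = 0⊕0⊕0⊕1⊕1⊕0⊕0⊕1⊕0⊕0⊕0⊕0⊕0⊕1⊕0⊕0 = 0
s4: b4⊕b5⊕b6⊕b7⊕b12⊕b13⊕b14⊕b15⊕b20⊕b21⊕b22⊕b23⊕b28⊕b29⊕b30⊕b31 = 0⊕1⊕0⊕1⊕0⊕1⊕0⊕1⊕1⊕0⊕0⊕0⊕0⊕0⊕0⊕0 = 1
s8: b8⊕b9⊕b10⊕b11⊕b12⊕b13⊕b14⊕b15⊕b24⊕b25⊕b26⊕b27⊕b28⊕b29⊕b30⊕b31 = 1⊕0⊕1⊕0⊕0⊕1⊕0⊕1⊕1⊕0⊕0⊕1⊕0⊕0⊕0⊕0 = 0
s16: b16⊕b17⊕b18⊕b19⊕b20⊕b21⊕b22⊕b23⊕b24⊕b25⊕b26⊕b27⊕b28⊕b29⊕b30⊕b31 = 0⊕1⊕0⊕0⊕1⊕0⊕0⊕0⊕1⊕0⊕0⊕1⊕0⊕0⊕0⊕0 = 0
Syndrome (s16...s1) = 00100 → position 4.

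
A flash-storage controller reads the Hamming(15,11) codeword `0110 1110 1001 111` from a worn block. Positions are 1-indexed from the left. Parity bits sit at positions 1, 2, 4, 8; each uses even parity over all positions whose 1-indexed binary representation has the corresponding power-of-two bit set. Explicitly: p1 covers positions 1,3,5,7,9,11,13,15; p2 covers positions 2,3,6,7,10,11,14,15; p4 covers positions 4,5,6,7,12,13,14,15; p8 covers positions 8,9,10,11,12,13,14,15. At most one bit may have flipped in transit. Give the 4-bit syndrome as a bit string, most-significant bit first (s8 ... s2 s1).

1100

s1: b1⊕b3⊕b5⊕b7⊕b9⊕b11⊕b13⊕b15 = 0⊕1⊕1⊕1⊕1⊕0⊕1⊕1 = 0
s2: b2⊕b3⊕b6⊕b7⊕b10⊕b11⊕b14⊕b15 = 1⊕1⊕1⊕1⊕0⊕0⊕1⊕1 = 0
s4: b4⊕b5⊕b6⊕b7⊕b12⊕b13⊕b14⊕b15 = 0⊕1⊕1⊕1⊕1⊕1⊕1⊕1 = 1
s8: b8⊕b9⊕b10⊕b11⊕b12⊕b13⊕b14⊕b15 = 0⊕1⊕0⊕0⊕1⊕1⊕1⊕1 = 1
Syndrome (s8...s1) = 1100 → position 12.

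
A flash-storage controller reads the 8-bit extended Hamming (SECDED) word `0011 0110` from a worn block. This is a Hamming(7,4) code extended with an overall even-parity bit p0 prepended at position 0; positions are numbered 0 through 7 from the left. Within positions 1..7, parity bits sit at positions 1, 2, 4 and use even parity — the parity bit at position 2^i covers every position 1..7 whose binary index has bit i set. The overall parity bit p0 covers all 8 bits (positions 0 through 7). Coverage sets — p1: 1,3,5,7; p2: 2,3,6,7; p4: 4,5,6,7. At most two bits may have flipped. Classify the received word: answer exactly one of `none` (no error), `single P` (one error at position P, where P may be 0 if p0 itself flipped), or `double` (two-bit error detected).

double

s1: b1⊕b3⊕b5⊕b7 = 0⊕1⊕1⊕0 = 0
s2: b2⊕b3⊕b6⊕b7 = 1⊕1⊕1⊕0 = 1
s4: b4⊕b5⊕b6⊕b7 = 0⊕1⊕1⊕0 = 0
Syndrome (s4...s1) = 010 → position 2.
Overall parity (XOR of all 8 bits, including p0): 0⊕0⊕1⊕1⊕0⊕1⊕1⊕0 = 0
Overall=0, syndrome position=2 → double-bit error detected (uncorrectable).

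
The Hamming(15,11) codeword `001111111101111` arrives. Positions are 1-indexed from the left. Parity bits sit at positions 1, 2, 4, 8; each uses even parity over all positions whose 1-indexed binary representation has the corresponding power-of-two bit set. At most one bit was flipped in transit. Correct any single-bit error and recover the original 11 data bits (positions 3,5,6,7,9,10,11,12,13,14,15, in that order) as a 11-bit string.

s1: b1⊕b3⊕b5⊕b7⊕b9⊕b11⊕b13⊕b15 = 0⊕1⊕1⊕1⊕1⊕0⊕1⊕1 = 0
s2: b2⊕b3⊕b6⊕b7⊕b10⊕b11⊕b14⊕b15 = 0⊕1⊕1⊕1⊕1⊕0⊕1⊕1 = 0
s4: b4⊕b5⊕b6⊕b7⊕b12⊕b13⊕b14⊕b15 = 1⊕1⊕1⊕1⊕1⊕1⊕1⊕1 = 0
s8: b8⊕b9⊕b10⊕b11⊕b12⊕b13⊕b14⊕b15 = 1⊕1⊕1⊕0⊕1⊕1⊕1⊕1 = 1
Syndrome (s8...s1) = 1000 → position 8.
Flip bit 8: corrected codeword = 001111101101111
Data bits at positions 3,5,6,7,9,10,11,12,13,14,15: 11111101111

11111101111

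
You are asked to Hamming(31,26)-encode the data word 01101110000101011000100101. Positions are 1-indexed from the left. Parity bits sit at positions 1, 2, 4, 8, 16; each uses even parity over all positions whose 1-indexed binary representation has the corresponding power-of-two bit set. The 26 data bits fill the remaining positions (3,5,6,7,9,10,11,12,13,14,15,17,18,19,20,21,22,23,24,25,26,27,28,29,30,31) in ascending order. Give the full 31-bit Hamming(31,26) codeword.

Place data bits at non-power-of-two positions: b3=0, b5=1, b6=1, b7=0, b9=1, b10=1, b11=1, b12=0, b13=0, b14=0, b15=0, b17=1, b18=0, b19=1, b20=0, b21=1, b22=1, b23=0, b24=0, b25=0, b26=1, b27=0, b28=0, b29=1, b30=0, b31=1.
p1 = XOR of data positions {3,5,7,9,11,13,15,17,19,21,23,25,27,29,31} = 0⊕1⊕0⊕1⊕1⊕0⊕0⊕1⊕1⊕1⊕0⊕0⊕0⊕1⊕1 = 0
p2 = XOR of data positions {3,6,7,10,11,14,15,18,19,22,23,26,27,30,31} = 0⊕1⊕0⊕1⊕1⊕0⊕0⊕0⊕1⊕1⊕0⊕1⊕0⊕0⊕1 = 1
p4 = XOR of data positions {5,6,7,12,13,14,15,20,21,22,23,28,29,30,31} = 1⊕1⊕0⊕0⊕0⊕0⊕0⊕0⊕1⊕1⊕0⊕0⊕1⊕0⊕1 = 0
p8 = XOR of data positions {9,10,11,12,13,14,15,24,25,26,27,28,29,30,31} = 1⊕1⊕1⊕0⊕0⊕0⊕0⊕0⊕0⊕1⊕0⊕0⊕1⊕0⊕1 = 0
p16 = XOR of data positions {17,18,19,20,21,22,23,24,25,26,27,28,29,30,31} = 1⊕0⊕1⊕0⊕1⊕1⊕0⊕0⊕0⊕1⊕0⊕0⊕1⊕0⊕1 = 1
Codeword b1..b31 = 0100110011100001101011000100101

0100110011100001101011000100101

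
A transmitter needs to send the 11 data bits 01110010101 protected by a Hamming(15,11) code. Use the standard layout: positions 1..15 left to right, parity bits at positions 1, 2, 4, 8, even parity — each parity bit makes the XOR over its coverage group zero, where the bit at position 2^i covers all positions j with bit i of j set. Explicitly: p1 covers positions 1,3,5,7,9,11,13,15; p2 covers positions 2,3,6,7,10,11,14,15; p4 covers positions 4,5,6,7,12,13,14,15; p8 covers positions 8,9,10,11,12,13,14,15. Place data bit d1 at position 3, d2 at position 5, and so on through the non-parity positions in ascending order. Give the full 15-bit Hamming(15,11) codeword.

100111110010101

Place data bits at non-power-of-two positions: b3=0, b5=1, b6=1, b7=1, b9=0, b10=0, b11=1, b12=0, b13=1, b14=0, b15=1.
p1 = XOR of data positions {3,5,7,9,11,13,15} = 0⊕1⊕1⊕0⊕1⊕1⊕1 = 1
p2 = XOR of data positions {3,6,7,10,11,14,15} = 0⊕1⊕1⊕0⊕1⊕0⊕1 = 0
p4 = XOR of data positions {5,6,7,12,13,14,15} = 1⊕1⊕1⊕0⊕1⊕0⊕1 = 1
p8 = XOR of data positions {9,10,11,12,13,14,15} = 0⊕0⊕1⊕0⊕1⊕0⊕1 = 1
Codeword b1..b15 = 100111110010101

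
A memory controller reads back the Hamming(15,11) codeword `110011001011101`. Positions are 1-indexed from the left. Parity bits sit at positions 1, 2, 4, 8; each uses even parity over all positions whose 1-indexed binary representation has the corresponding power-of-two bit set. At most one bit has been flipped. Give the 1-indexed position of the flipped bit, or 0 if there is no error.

12

s1: b1⊕b3⊕b5⊕b7⊕b9⊕b11⊕b13⊕b15 = 1⊕0⊕1⊕0⊕1⊕1⊕1⊕1 = 0
s2: b2⊕b3⊕b6⊕b7⊕b10⊕b11⊕b14⊕b15 = 1⊕0⊕1⊕0⊕0⊕1⊕0⊕1 = 0
s4: b4⊕b5⊕b6⊕b7⊕b12⊕b13⊕b14⊕b15 = 0⊕1⊕1⊕0⊕1⊕1⊕0⊕1 = 1
s8: b8⊕b9⊕b10⊕b11⊕b12⊕b13⊕b14⊕b15 = 0⊕1⊕0⊕1⊕1⊕1⊕0⊕1 = 1
Syndrome (s8...s1) = 1100 → position 12.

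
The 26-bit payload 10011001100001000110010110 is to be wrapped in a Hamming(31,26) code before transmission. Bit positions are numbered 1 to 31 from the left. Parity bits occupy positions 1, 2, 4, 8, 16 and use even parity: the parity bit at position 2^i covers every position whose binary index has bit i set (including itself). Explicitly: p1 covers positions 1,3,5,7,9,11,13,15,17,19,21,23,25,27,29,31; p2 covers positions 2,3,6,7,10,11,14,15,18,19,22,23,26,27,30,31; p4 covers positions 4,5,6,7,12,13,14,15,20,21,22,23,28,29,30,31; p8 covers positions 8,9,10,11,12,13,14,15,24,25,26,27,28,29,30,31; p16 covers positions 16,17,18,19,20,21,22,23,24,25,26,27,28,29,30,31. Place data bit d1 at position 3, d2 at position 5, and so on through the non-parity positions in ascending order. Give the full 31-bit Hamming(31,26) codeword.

0010001110011000001000110010110

Place data bits at non-power-of-two positions: b3=1, b5=0, b6=0, b7=1, b9=1, b10=0, b11=0, b12=1, b13=1, b14=0, b15=0, b17=0, b18=0, b19=1, b20=0, b21=0, b22=0, b23=1, b24=1, b25=0, b26=0, b27=1, b28=0, b29=1, b30=1, b31=0.
p1 = XOR of data positions {3,5,7,9,11,13,15,17,19,21,23,25,27,29,31} = 1⊕0⊕1⊕1⊕0⊕1⊕0⊕0⊕1⊕0⊕1⊕0⊕1⊕1⊕0 = 0
p2 = XOR of data positions {3,6,7,10,11,14,15,18,19,22,23,26,27,30,31} = 1⊕0⊕1⊕0⊕0⊕0⊕0⊕0⊕1⊕0⊕1⊕0⊕1⊕1⊕0 = 0
p4 = XOR of data positions {5,6,7,12,13,14,15,20,21,22,23,28,29,30,31} = 0⊕0⊕1⊕1⊕1⊕0⊕0⊕0⊕0⊕0⊕1⊕0⊕1⊕1⊕0 = 0
p8 = XOR of data positions {9,10,11,12,13,14,15,24,25,26,27,28,29,30,31} = 1⊕0⊕0⊕1⊕1⊕0⊕0⊕1⊕0⊕0⊕1⊕0⊕1⊕1⊕0 = 1
p16 = XOR of data positions {17,18,19,20,21,22,23,24,25,26,27,28,29,30,31} = 0⊕0⊕1⊕0⊕0⊕0⊕1⊕1⊕0⊕0⊕1⊕0⊕1⊕1⊕0 = 0
Codeword b1..b31 = 0010001110011000001000110010110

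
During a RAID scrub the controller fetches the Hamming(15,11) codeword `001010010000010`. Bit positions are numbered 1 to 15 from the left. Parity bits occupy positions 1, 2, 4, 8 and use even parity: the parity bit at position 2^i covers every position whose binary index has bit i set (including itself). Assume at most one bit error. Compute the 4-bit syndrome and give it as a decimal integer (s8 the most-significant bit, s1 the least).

0

s1: b1⊕b3⊕b5⊕b7⊕b9⊕b11⊕b13⊕b15 = 0⊕1⊕1⊕0⊕0⊕0⊕0⊕0 = 0
s2: b2⊕b3⊕b6⊕b7⊕b10⊕b11⊕b14⊕b15 = 0⊕1⊕0⊕0⊕0⊕0⊕1⊕0 = 0
s4: b4⊕b5⊕b6⊕b7⊕b12⊕b13⊕b14⊕b15 = 0⊕1⊕0⊕0⊕0⊕0⊕1⊕0 = 0
s8: b8⊕b9⊕b10⊕b11⊕b12⊕b13⊕b14⊕b15 = 1⊕0⊕0⊕0⊕0⊕0⊕1⊕0 = 0
Syndrome (s8...s1) = 0000 → position 0 (no error).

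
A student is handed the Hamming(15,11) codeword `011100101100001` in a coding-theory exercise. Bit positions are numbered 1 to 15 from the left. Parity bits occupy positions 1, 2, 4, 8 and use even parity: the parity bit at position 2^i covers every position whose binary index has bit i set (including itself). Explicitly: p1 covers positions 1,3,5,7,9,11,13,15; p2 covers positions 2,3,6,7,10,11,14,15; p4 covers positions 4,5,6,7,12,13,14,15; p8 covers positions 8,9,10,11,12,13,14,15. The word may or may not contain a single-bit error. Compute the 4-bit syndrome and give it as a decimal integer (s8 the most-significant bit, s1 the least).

s1: b1⊕b3⊕b5⊕b7⊕b9⊕b11⊕b13⊕b15 = 0⊕1⊕0⊕1⊕1⊕0⊕0⊕1 = 0
s2: b2⊕b3⊕b6⊕b7⊕b10⊕b11⊕b14⊕b15 = 1⊕1⊕0⊕1⊕1⊕0⊕0⊕1 = 1
s4: b4⊕b5⊕b6⊕b7⊕b12⊕b13⊕b14⊕b15 = 1⊕0⊕0⊕1⊕0⊕0⊕0⊕1 = 1
s8: b8⊕b9⊕b10⊕b11⊕b12⊕b13⊕b14⊕b15 = 0⊕1⊕1⊕0⊕0⊕0⊕0⊕1 = 1
Syndrome (s8...s1) = 1110 → position 14.

14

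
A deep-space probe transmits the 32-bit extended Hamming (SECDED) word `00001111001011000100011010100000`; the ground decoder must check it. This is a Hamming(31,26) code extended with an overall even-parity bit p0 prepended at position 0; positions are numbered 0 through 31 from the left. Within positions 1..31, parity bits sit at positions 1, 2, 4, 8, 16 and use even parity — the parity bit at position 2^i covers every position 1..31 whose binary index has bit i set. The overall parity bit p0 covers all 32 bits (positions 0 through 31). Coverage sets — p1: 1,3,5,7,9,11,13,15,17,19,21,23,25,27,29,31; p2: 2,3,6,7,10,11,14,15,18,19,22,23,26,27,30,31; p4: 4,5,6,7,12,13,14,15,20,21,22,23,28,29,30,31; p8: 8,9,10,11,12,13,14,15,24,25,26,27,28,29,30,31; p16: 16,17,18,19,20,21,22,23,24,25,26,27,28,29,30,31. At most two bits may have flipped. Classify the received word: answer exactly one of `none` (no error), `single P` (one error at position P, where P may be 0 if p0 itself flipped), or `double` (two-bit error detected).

double

s1: b1⊕b3⊕b5⊕b7⊕b9⊕b11⊕b13⊕b15⊕b17⊕b19⊕b21⊕b23⊕b25⊕b27⊕b29⊕b31 = 0⊕0⊕1⊕1⊕0⊕0⊕1⊕0⊕1⊕0⊕1⊕0⊕0⊕0⊕0⊕0 = 1
s2: b2⊕b3⊕b6⊕b7⊕b10⊕b11⊕b14⊕b15⊕b18⊕b19⊕b22⊕b23⊕b26⊕b27⊕b30⊕b31 = 0⊕0⊕1⊕1⊕1⊕0⊕0⊕0⊕0⊕0⊕1⊕0⊕1⊕0⊕0⊕0 = 1
s4: b4⊕b5⊕b6⊕b7⊕b12⊕b13⊕b14⊕b15⊕b20⊕b21⊕b22⊕b23⊕b28⊕b29⊕b30⊕b31 = 1⊕1⊕1⊕1⊕1⊕1⊕0⊕0⊕0⊕1⊕1⊕0⊕0⊕0⊕0⊕0 = 0
s8: b8⊕b9⊕b10⊕b11⊕b12⊕b13⊕b14⊕b15⊕b24⊕b25⊕b26⊕b27⊕b28⊕b29⊕b30⊕b31 = 0⊕0⊕1⊕0⊕1⊕1⊕0⊕0⊕1⊕0⊕1⊕0⊕0⊕0⊕0⊕0 = 1
s16: b16⊕b17⊕b18⊕b19⊕b20⊕b21⊕b22⊕b23⊕b24⊕b25⊕b26⊕b27⊕b28⊕b29⊕b30⊕b31 = 0⊕1⊕0⊕0⊕0⊕1⊕1⊕0⊕1⊕0⊕1⊕0⊕0⊕0⊕0⊕0 = 1
Syndrome (s16...s1) = 11011 → position 27.
Overall parity (XOR of all 32 bits, including p0): 0⊕0⊕0⊕0⊕1⊕1⊕1⊕1⊕0⊕0⊕1⊕0⊕1⊕1⊕0⊕0⊕0⊕1⊕0⊕0⊕0⊕1⊕1⊕0⊕1⊕0⊕1⊕0⊕0⊕0⊕0⊕0 = 0
Overall=0, syndrome position=27 → double-bit error detected (uncorrectable).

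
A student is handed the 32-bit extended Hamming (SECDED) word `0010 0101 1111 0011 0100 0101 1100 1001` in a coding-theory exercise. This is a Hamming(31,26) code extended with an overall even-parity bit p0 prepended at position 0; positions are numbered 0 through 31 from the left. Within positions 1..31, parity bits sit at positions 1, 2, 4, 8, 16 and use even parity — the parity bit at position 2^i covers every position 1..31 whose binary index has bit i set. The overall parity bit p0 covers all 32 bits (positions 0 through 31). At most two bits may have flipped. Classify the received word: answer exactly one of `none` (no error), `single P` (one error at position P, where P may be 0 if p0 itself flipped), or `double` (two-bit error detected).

double

s1: b1⊕b3⊕b5⊕b7⊕b9⊕b11⊕b13⊕b15⊕b17⊕b19⊕b21⊕b23⊕b25⊕b27⊕b29⊕b31 = 0⊕0⊕1⊕1⊕1⊕1⊕0⊕1⊕1⊕0⊕1⊕1⊕1⊕0⊕0⊕1 = 0
s2: b2⊕b3⊕b6⊕b7⊕b10⊕b11⊕b14⊕b15⊕b18⊕b19⊕b22⊕b23⊕b26⊕b27⊕b30⊕b31 = 1⊕0⊕0⊕1⊕1⊕1⊕1⊕1⊕0⊕0⊕0⊕1⊕0⊕0⊕0⊕1 = 0
s4: b4⊕b5⊕b6⊕b7⊕b12⊕b13⊕b14⊕b15⊕b20⊕b21⊕b22⊕b23⊕b28⊕b29⊕b30⊕b31 = 0⊕1⊕0⊕1⊕0⊕0⊕1⊕1⊕0⊕1⊕0⊕1⊕1⊕0⊕0⊕1 = 0
s8: b8⊕b9⊕b10⊕b11⊕b12⊕b13⊕b14⊕b15⊕b24⊕b25⊕b26⊕b27⊕b28⊕b29⊕b30⊕b31 = 1⊕1⊕1⊕1⊕0⊕0⊕1⊕1⊕1⊕1⊕0⊕0⊕1⊕0⊕0⊕1 = 0
s16: b16⊕b17⊕b18⊕b19⊕b20⊕b21⊕b22⊕b23⊕b24⊕b25⊕b26⊕b27⊕b28⊕b29⊕b30⊕b31 = 0⊕1⊕0⊕0⊕0⊕1⊕0⊕1⊕1⊕1⊕0⊕0⊕1⊕0⊕0⊕1 = 1
Syndrome (s16...s1) = 10000 → position 16.
Overall parity (XOR of all 32 bits, including p0): 0⊕0⊕1⊕0⊕0⊕1⊕0⊕1⊕1⊕1⊕1⊕1⊕0⊕0⊕1⊕1⊕0⊕1⊕0⊕0⊕0⊕1⊕0⊕1⊕1⊕1⊕0⊕0⊕1⊕0⊕0⊕1 = 0
Overall=0, syndrome position=16 → double-bit error detected (uncorrectable).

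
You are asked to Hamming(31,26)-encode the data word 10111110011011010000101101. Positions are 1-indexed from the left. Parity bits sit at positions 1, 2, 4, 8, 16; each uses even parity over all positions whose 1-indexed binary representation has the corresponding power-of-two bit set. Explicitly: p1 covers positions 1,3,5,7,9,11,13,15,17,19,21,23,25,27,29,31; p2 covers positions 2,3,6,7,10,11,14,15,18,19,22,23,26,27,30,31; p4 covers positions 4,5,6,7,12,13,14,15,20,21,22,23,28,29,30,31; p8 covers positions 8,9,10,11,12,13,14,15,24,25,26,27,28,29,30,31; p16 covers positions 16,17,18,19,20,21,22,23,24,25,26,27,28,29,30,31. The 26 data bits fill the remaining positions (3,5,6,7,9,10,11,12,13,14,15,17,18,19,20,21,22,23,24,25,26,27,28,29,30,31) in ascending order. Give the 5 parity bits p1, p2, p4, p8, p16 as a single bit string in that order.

11011

Place data bits at non-power-of-two positions: b3=1, b5=0, b6=1, b7=1, b9=1, b10=1, b11=1, b12=0, b13=0, b14=1, b15=1, b17=0, b18=1, b19=1, b20=0, b21=1, b22=0, b23=0, b24=0, b25=0, b26=1, b27=0, b28=1, b29=1, b30=0, b31=1.
p1 = XOR of data positions {3,5,7,9,11,13,15,17,19,21,23,25,27,29,31} = 1⊕0⊕1⊕1⊕1⊕0⊕1⊕0⊕1⊕1⊕0⊕0⊕0⊕1⊕1 = 1
p2 = XOR of data positions {3,6,7,10,11,14,15,18,19,22,23,26,27,30,31} = 1⊕1⊕1⊕1⊕1⊕1⊕1⊕1⊕1⊕0⊕0⊕1⊕0⊕0⊕1 = 1
p4 = XOR of data positions {5,6,7,12,13,14,15,20,21,22,23,28,29,30,31} = 0⊕1⊕1⊕0⊕0⊕1⊕1⊕0⊕1⊕0⊕0⊕1⊕1⊕0⊕1 = 0
p8 = XOR of data positions {9,10,11,12,13,14,15,24,25,26,27,28,29,30,31} = 1⊕1⊕1⊕0⊕0⊕1⊕1⊕0⊕0⊕1⊕0⊕1⊕1⊕0⊕1 = 1
p16 = XOR of data positions {17,18,19,20,21,22,23,24,25,26,27,28,29,30,31} = 0⊕1⊕1⊕0⊕1⊕0⊕0⊕0⊕0⊕1⊕0⊕1⊕1⊕0⊕1 = 1
Parity bits p1,p2,p4,p8,p16 = 11011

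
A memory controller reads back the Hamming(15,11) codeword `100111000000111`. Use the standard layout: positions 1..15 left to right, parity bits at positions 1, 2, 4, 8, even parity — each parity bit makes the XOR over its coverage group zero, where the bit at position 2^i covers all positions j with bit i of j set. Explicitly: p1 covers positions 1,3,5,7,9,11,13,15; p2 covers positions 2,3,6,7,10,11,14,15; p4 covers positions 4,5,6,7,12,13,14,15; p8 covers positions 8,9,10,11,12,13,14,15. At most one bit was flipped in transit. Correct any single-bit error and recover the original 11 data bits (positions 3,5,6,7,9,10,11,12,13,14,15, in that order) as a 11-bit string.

01100100111

s1: b1⊕b3⊕b5⊕b7⊕b9⊕b11⊕b13⊕b15 = 1⊕0⊕1⊕0⊕0⊕0⊕1⊕1 = 0
s2: b2⊕b3⊕b6⊕b7⊕b10⊕b11⊕b14⊕b15 = 0⊕0⊕1⊕0⊕0⊕0⊕1⊕1 = 1
s4: b4⊕b5⊕b6⊕b7⊕b12⊕b13⊕b14⊕b15 = 1⊕1⊕1⊕0⊕0⊕1⊕1⊕1 = 0
s8: b8⊕b9⊕b10⊕b11⊕b12⊕b13⊕b14⊕b15 = 0⊕0⊕0⊕0⊕0⊕1⊕1⊕1 = 1
Syndrome (s8...s1) = 1010 → position 10.
Flip bit 10: corrected codeword = 100111000100111
Data bits at positions 3,5,6,7,9,10,11,12,13,14,15: 01100100111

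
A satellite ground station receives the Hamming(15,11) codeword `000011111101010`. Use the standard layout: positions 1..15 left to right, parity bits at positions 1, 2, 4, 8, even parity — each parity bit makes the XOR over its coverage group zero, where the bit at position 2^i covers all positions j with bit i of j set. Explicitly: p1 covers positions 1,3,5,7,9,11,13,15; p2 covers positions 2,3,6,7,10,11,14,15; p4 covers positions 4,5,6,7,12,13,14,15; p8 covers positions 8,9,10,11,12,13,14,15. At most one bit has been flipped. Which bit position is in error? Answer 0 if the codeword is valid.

13

s1: b1⊕b3⊕b5⊕b7⊕b9⊕b11⊕b13⊕b15 = 0⊕0⊕1⊕1⊕1⊕0⊕0⊕0 = 1
s2: b2⊕b3⊕b6⊕b7⊕b10⊕b11⊕b14⊕b15 = 0⊕0⊕1⊕1⊕1⊕0⊕1⊕0 = 0
s4: b4⊕b5⊕b6⊕b7⊕b12⊕b13⊕b14⊕b15 = 0⊕1⊕1⊕1⊕1⊕0⊕1⊕0 = 1
s8: b8⊕b9⊕b10⊕b11⊕b12⊕b13⊕b14⊕b15 = 1⊕1⊕1⊕0⊕1⊕0⊕1⊕0 = 1
Syndrome (s8...s1) = 1101 → position 13.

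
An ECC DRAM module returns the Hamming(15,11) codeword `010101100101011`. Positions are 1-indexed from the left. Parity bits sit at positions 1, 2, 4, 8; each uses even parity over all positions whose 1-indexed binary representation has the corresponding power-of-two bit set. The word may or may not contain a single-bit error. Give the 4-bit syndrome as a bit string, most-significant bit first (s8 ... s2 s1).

s1: b1⊕b3⊕b5⊕b7⊕b9⊕b11⊕b13⊕b15 = 0⊕0⊕0⊕1⊕0⊕0⊕0⊕1 = 0
s2: b2⊕b3⊕b6⊕b7⊕b10⊕b11⊕b14⊕b15 = 1⊕0⊕1⊕1⊕1⊕0⊕1⊕1 = 0
s4: b4⊕b5⊕b6⊕b7⊕b12⊕b13⊕b14⊕b15 = 1⊕0⊕1⊕1⊕1⊕0⊕1⊕1 = 0
s8: b8⊕b9⊕b10⊕b11⊕b12⊕b13⊕b14⊕b15 = 0⊕0⊕1⊕0⊕1⊕0⊕1⊕1 = 0
Syndrome (s8...s1) = 0000 → position 0 (no error).

0000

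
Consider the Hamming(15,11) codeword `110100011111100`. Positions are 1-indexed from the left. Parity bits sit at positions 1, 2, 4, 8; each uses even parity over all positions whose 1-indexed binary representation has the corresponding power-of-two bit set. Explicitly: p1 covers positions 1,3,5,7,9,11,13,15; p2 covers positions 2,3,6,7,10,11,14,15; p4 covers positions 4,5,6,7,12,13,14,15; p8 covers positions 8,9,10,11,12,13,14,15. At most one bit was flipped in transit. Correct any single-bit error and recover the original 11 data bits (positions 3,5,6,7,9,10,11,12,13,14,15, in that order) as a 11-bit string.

s1: b1⊕b3⊕b5⊕b7⊕b9⊕b11⊕b13⊕b15 = 1⊕0⊕0⊕0⊕1⊕1⊕1⊕0 = 0
s2: b2⊕b3⊕b6⊕b7⊕b10⊕b11⊕b14⊕b15 = 1⊕0⊕0⊕0⊕1⊕1⊕0⊕0 = 1
s4: b4⊕b5⊕b6⊕b7⊕b12⊕b13⊕b14⊕b15 = 1⊕0⊕0⊕0⊕1⊕1⊕0⊕0 = 1
s8: b8⊕b9⊕b10⊕b11⊕b12⊕b13⊕b14⊕b15 = 1⊕1⊕1⊕1⊕1⊕1⊕0⊕0 = 0
Syndrome (s8...s1) = 0110 → position 6.
Flip bit 6: corrected codeword = 110101011111100
Data bits at positions 3,5,6,7,9,10,11,12,13,14,15: 00101111100

00101111100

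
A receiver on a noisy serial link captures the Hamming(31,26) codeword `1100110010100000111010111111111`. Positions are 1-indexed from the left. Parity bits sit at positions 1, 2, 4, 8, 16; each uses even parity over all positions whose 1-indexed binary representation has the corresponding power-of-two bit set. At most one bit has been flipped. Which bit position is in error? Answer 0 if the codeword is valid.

s1: b1⊕b3⊕b5⊕b7⊕b9⊕b11⊕b13⊕b15⊕b17⊕b19⊕b21⊕b23⊕b25⊕b27⊕b29⊕b31 = 1⊕0⊕1⊕0⊕1⊕1⊕0⊕0⊕1⊕1⊕1⊕1⊕1⊕1⊕1⊕1 = 0
s2: b2⊕b3⊕b6⊕b7⊕b10⊕b11⊕b14⊕b15⊕b18⊕b19⊕b22⊕b23⊕b26⊕b27⊕b30⊕b31 = 1⊕0⊕1⊕0⊕0⊕1⊕0⊕0⊕1⊕1⊕0⊕1⊕1⊕1⊕1⊕1 = 0
s4: b4⊕b5⊕b6⊕b7⊕b12⊕b13⊕b14⊕b15⊕b20⊕b21⊕b22⊕b23⊕b28⊕b29⊕b30⊕b31 = 0⊕1⊕1⊕0⊕0⊕0⊕0⊕0⊕0⊕1⊕0⊕1⊕1⊕1⊕1⊕1 = 0
s8: b8⊕b9⊕b10⊕b11⊕b12⊕b13⊕b14⊕b15⊕b24⊕b25⊕b26⊕b27⊕b28⊕b29⊕b30⊕b31 = 0⊕1⊕0⊕1⊕0⊕0⊕0⊕0⊕1⊕1⊕1⊕1⊕1⊕1⊕1⊕1 = 0
s16: b16⊕b17⊕b18⊕b19⊕b20⊕b21⊕b22⊕b23⊕b24⊕b25⊕b26⊕b27⊕b28⊕b29⊕b30⊕b31 = 0⊕1⊕1⊕1⊕0⊕1⊕0⊕1⊕1⊕1⊕1⊕1⊕1⊕1⊕1⊕1 = 1
Syndrome (s16...s1) = 10000 → position 16.

16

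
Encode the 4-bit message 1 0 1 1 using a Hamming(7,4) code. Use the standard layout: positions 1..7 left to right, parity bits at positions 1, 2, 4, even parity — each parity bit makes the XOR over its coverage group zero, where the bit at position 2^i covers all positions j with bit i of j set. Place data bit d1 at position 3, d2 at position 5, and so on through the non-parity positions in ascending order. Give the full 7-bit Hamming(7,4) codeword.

0110011

Place data bits at non-power-of-two positions: b3=1, b5=0, b6=1, b7=1.
p1 = XOR of data positions {3,5,7} = 1⊕0⊕1 = 0
p2 = XOR of data positions {3,6,7} = 1⊕1⊕1 = 1
p4 = XOR of data positions {5,6,7} = 0⊕1⊕1 = 0
Codeword b1..b7 = 0110011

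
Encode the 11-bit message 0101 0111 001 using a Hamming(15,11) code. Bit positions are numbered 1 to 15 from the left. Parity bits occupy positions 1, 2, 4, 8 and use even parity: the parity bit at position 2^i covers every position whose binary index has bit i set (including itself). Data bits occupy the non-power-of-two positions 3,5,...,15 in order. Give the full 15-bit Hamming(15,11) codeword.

000010100111001

Place data bits at non-power-of-two positions: b3=0, b5=1, b6=0, b7=1, b9=0, b10=1, b11=1, b12=1, b13=0, b14=0, b15=1.
p1 = XOR of data positions {3,5,7,9,11,13,15} = 0⊕1⊕1⊕0⊕1⊕0⊕1 = 0
p2 = XOR of data positions {3,6,7,10,11,14,15} = 0⊕0⊕1⊕1⊕1⊕0⊕1 = 0
p4 = XOR of data positions {5,6,7,12,13,14,15} = 1⊕0⊕1⊕1⊕0⊕0⊕1 = 0
p8 = XOR of data positions {9,10,11,12,13,14,15} = 0⊕1⊕1⊕1⊕0⊕0⊕1 = 0
Codeword b1..b15 = 000010100111001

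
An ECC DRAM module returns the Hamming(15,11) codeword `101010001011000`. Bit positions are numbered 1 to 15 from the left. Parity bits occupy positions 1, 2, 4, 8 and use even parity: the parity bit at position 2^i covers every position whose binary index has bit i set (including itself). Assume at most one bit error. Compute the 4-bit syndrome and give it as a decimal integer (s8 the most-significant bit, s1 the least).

9

s1: b1⊕b3⊕b5⊕b7⊕b9⊕b11⊕b13⊕b15 = 1⊕1⊕1⊕0⊕1⊕1⊕0⊕0 = 1
s2: b2⊕b3⊕b6⊕b7⊕b10⊕b11⊕b14⊕b15 = 0⊕1⊕0⊕0⊕0⊕1⊕0⊕0 = 0
s4: b4⊕b5⊕b6⊕b7⊕b12⊕b13⊕b14⊕b15 = 0⊕1⊕0⊕0⊕1⊕0⊕0⊕0 = 0
s8: b8⊕b9⊕b10⊕b11⊕b12⊕b13⊕b14⊕b15 = 0⊕1⊕0⊕1⊕1⊕0⊕0⊕0 = 1
Syndrome (s8...s1) = 1001 → position 9.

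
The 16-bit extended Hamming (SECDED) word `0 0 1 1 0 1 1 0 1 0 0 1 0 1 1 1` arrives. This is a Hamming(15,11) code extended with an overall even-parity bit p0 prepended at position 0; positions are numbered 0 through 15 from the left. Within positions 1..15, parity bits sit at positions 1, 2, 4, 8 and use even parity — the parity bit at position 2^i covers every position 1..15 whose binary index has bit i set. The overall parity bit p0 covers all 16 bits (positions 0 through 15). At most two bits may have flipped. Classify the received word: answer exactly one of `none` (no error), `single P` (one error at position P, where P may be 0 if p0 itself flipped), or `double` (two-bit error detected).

single 13

s1: b1⊕b3⊕b5⊕b7⊕b9⊕b11⊕b13⊕b15 = 0⊕1⊕1⊕0⊕0⊕1⊕1⊕1 = 1
s2: b2⊕b3⊕b6⊕b7⊕b10⊕b11⊕b14⊕b15 = 1⊕1⊕1⊕0⊕0⊕1⊕1⊕1 = 0
s4: b4⊕b5⊕b6⊕b7⊕b12⊕b13⊕b14⊕b15 = 0⊕1⊕1⊕0⊕0⊕1⊕1⊕1 = 1
s8: b8⊕b9⊕b10⊕b11⊕b12⊕b13⊕b14⊕b15 = 1⊕0⊕0⊕1⊕0⊕1⊕1⊕1 = 1
Syndrome (s8...s1) = 1101 → position 13.
Overall parity (XOR of all 16 bits, including p0): 0⊕0⊕1⊕1⊕0⊕1⊕1⊕0⊕1⊕0⊕0⊕1⊕0⊕1⊕1⊕1 = 1
Overall=1, syndrome position=13 → single-bit error at position 13.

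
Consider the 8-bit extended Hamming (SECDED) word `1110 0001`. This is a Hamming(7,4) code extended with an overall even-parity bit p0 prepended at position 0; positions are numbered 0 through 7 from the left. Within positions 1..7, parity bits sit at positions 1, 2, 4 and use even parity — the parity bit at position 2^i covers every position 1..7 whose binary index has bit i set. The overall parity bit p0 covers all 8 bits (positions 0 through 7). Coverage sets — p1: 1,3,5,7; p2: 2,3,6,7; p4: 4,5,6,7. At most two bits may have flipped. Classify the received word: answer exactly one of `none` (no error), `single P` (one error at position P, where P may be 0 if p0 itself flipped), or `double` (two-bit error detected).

double

s1: b1⊕b3⊕b5⊕b7 = 1⊕0⊕0⊕1 = 0
s2: b2⊕b3⊕b6⊕b7 = 1⊕0⊕0⊕1 = 0
s4: b4⊕b5⊕b6⊕b7 = 0⊕0⊕0⊕1 = 1
Syndrome (s4...s1) = 100 → position 4.
Overall parity (XOR of all 8 bits, including p0): 1⊕1⊕1⊕0⊕0⊕0⊕0⊕1 = 0
Overall=0, syndrome position=4 → double-bit error detected (uncorrectable).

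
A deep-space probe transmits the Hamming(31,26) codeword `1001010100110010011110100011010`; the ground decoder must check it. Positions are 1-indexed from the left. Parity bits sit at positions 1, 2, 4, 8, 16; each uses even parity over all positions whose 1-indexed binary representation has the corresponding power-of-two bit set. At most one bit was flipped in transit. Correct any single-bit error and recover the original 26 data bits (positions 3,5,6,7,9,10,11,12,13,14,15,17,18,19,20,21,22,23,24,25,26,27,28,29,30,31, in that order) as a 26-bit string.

s1: b1⊕b3⊕b5⊕b7⊕b9⊕b11⊕b13⊕b15⊕b17⊕b19⊕b21⊕b23⊕b25⊕b27⊕b29⊕b31 = 1⊕0⊕0⊕0⊕0⊕1⊕0⊕1⊕0⊕1⊕1⊕1⊕0⊕1⊕0⊕0 = 1
s2: b2⊕b3⊕b6⊕b7⊕b10⊕b11⊕b14⊕b15⊕b18⊕b19⊕b22⊕b23⊕b26⊕b27⊕b30⊕b31 = 0⊕0⊕1⊕0⊕0⊕1⊕0⊕1⊕1⊕1⊕0⊕1⊕0⊕1⊕1⊕0 = 0
s4: b4⊕b5⊕b6⊕b7⊕b12⊕b13⊕b14⊕b15⊕b20⊕b21⊕b22⊕b23⊕b28⊕b29⊕b30⊕b31 = 1⊕0⊕1⊕0⊕1⊕0⊕0⊕1⊕1⊕1⊕0⊕1⊕1⊕0⊕1⊕0 = 1
s8: b8⊕b9⊕b10⊕b11⊕b12⊕b13⊕b14⊕b15⊕b24⊕b25⊕b26⊕b27⊕b28⊕b29⊕b30⊕b31 = 1⊕0⊕0⊕1⊕1⊕0⊕0⊕1⊕0⊕0⊕0⊕1⊕1⊕0⊕1⊕0 = 1
s16: b16⊕b17⊕b18⊕b19⊕b20⊕b21⊕b22⊕b23⊕b24⊕b25⊕b26⊕b27⊕b28⊕b29⊕b30⊕b31 = 0⊕0⊕1⊕1⊕1⊕1⊕0⊕1⊕0⊕0⊕0⊕1⊕1⊕0⊕1⊕0 = 0
Syndrome (s16...s1) = 01101 → position 13.
Flip bit 13: corrected codeword = 1001010100111010011110100011010
Data bits at positions 3,5,6,7,9,10,11,12,13,14,15,17,18,19,20,21,22,23,24,25,26,27,28,29,30,31: 00100011101011110100011010

00100011101011110100011010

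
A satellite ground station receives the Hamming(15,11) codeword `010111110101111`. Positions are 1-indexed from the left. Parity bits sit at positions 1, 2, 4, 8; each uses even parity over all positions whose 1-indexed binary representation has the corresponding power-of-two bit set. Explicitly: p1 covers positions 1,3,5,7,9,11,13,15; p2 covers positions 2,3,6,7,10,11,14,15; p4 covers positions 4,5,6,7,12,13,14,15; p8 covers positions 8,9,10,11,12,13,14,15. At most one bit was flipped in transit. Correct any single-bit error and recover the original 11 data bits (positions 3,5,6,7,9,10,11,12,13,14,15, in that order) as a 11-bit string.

s1: b1⊕b3⊕b5⊕b7⊕b9⊕b11⊕b13⊕b15 = 0⊕0⊕1⊕1⊕0⊕0⊕1⊕1 = 0
s2: b2⊕b3⊕b6⊕b7⊕b10⊕b11⊕b14⊕b15 = 1⊕0⊕1⊕1⊕1⊕0⊕1⊕1 = 0
s4: b4⊕b5⊕b6⊕b7⊕b12⊕b13⊕b14⊕b15 = 1⊕1⊕1⊕1⊕1⊕1⊕1⊕1 = 0
s8: b8⊕b9⊕b10⊕b11⊕b12⊕b13⊕b14⊕b15 = 1⊕0⊕1⊕0⊕1⊕1⊕1⊕1 = 0
Syndrome (s8...s1) = 0000 → position 0 (no error).
No correction needed.
Data bits at positions 3,5,6,7,9,10,11,12,13,14,15: 01110101111

01110101111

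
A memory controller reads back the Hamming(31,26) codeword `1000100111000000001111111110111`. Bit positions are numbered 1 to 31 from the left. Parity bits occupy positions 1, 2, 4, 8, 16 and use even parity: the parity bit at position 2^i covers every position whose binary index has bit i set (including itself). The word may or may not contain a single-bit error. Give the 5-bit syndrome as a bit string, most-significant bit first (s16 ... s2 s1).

s1: b1⊕b3⊕b5⊕b7⊕b9⊕b11⊕b13⊕b15⊕b17⊕b19⊕b21⊕b23⊕b25⊕b27⊕b29⊕b31 = 1⊕0⊕1⊕0⊕1⊕0⊕0⊕0⊕0⊕1⊕1⊕1⊕1⊕1⊕1⊕1 = 0
s2: b2⊕b3⊕b6⊕b7⊕b10⊕b11⊕b14⊕b15⊕b18⊕b19⊕b22⊕b23⊕b26⊕b27⊕b30⊕b31 = 0⊕0⊕0⊕0⊕1⊕0⊕0⊕0⊕0⊕1⊕1⊕1⊕1⊕1⊕1⊕1 = 0
s4: b4⊕b5⊕b6⊕b7⊕b12⊕b13⊕b14⊕b15⊕b20⊕b21⊕b22⊕b23⊕b28⊕b29⊕b30⊕b31 = 0⊕1⊕0⊕0⊕0⊕0⊕0⊕0⊕1⊕1⊕1⊕1⊕0⊕1⊕1⊕1 = 0
s8: b8⊕b9⊕b10⊕b11⊕b12⊕b13⊕b14⊕b15⊕b24⊕b25⊕b26⊕b27⊕b28⊕b29⊕b30⊕b31 = 1⊕1⊕1⊕0⊕0⊕0⊕0⊕0⊕1⊕1⊕1⊕1⊕0⊕1⊕1⊕1 = 0
s16: b16⊕b17⊕b18⊕b19⊕b20⊕b21⊕b22⊕b23⊕b24⊕b25⊕b26⊕b27⊕b28⊕b29⊕b30⊕b31 = 0⊕0⊕0⊕1⊕1⊕1⊕1⊕1⊕1⊕1⊕1⊕1⊕0⊕1⊕1⊕1 = 0
Syndrome (s16...s1) = 00000 → position 0 (no error).

00000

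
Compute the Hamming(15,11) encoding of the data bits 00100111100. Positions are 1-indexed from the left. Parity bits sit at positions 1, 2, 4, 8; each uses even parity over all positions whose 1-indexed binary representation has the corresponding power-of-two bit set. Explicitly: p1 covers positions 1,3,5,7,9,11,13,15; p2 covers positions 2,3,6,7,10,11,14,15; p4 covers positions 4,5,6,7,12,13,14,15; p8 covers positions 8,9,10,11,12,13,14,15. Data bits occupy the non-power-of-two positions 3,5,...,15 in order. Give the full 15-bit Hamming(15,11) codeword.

010101000111100

Place data bits at non-power-of-two positions: b3=0, b5=0, b6=1, b7=0, b9=0, b10=1, b11=1, b12=1, b13=1, b14=0, b15=0.
p1 = XOR of data positions {3,5,7,9,11,13,15} = 0⊕0⊕0⊕0⊕1⊕1⊕0 = 0
p2 = XOR of data positions {3,6,7,10,11,14,15} = 0⊕1⊕0⊕1⊕1⊕0⊕0 = 1
p4 = XOR of data positions {5,6,7,12,13,14,15} = 0⊕1⊕0⊕1⊕1⊕0⊕0 = 1
p8 = XOR of data positions {9,10,11,12,13,14,15} = 0⊕1⊕1⊕1⊕1⊕0⊕0 = 0
Codeword b1..b15 = 010101000111100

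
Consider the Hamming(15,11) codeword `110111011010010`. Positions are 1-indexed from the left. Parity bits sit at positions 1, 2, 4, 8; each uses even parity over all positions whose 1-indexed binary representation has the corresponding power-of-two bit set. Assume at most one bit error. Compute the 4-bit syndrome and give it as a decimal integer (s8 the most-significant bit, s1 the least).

s1: b1⊕b3⊕b5⊕b7⊕b9⊕b11⊕b13⊕b15 = 1⊕0⊕1⊕0⊕1⊕1⊕0⊕0 = 0
s2: b2⊕b3⊕b6⊕b7⊕b10⊕b11⊕b14⊕b15 = 1⊕0⊕1⊕0⊕0⊕1⊕1⊕0 = 0
s4: b4⊕b5⊕b6⊕b7⊕b12⊕b13⊕b14⊕b15 = 1⊕1⊕1⊕0⊕0⊕0⊕1⊕0 = 0
s8: b8⊕b9⊕b10⊕b11⊕b12⊕b13⊕b14⊕b15 = 1⊕1⊕0⊕1⊕0⊕0⊕1⊕0 = 0
Syndrome (s8...s1) = 0000 → position 0 (no error).

0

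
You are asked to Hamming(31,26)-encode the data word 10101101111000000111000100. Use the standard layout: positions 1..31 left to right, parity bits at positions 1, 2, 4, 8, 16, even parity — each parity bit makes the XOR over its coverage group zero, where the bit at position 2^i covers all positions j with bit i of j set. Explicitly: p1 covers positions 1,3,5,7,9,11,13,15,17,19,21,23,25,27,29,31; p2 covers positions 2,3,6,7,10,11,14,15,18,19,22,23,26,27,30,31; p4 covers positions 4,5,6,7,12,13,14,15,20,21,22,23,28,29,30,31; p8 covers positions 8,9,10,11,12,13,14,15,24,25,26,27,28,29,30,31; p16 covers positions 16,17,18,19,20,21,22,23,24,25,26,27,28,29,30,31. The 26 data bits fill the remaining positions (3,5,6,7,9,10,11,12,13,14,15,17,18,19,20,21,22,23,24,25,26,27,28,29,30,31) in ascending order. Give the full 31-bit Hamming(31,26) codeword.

Place data bits at non-power-of-two positions: b3=1, b5=0, b6=1, b7=0, b9=1, b10=1, b11=0, b12=1, b13=1, b14=1, b15=1, b17=0, b18=0, b19=0, b20=0, b21=0, b22=0, b23=1, b24=1, b25=1, b26=0, b27=0, b28=0, b29=1, b30=0, b31=0.
p1 = XOR of data positions {3,5,7,9,11,13,15,17,19,21,23,25,27,29,31} = 1⊕0⊕0⊕1⊕0⊕1⊕1⊕0⊕0⊕0⊕1⊕1⊕0⊕1⊕0 = 1
p2 = XOR of data positions {3,6,7,10,11,14,15,18,19,22,23,26,27,30,31} = 1⊕1⊕0⊕1⊕0⊕1⊕1⊕0⊕0⊕0⊕1⊕0⊕0⊕0⊕0 = 0
p4 = XOR of data positions {5,6,7,12,13,14,15,20,21,22,23,28,29,30,31} = 0⊕1⊕0⊕1⊕1⊕1⊕1⊕0⊕0⊕0⊕1⊕0⊕1⊕0⊕0 = 1
p8 = XOR of data positions {9,10,11,12,13,14,15,24,25,26,27,28,29,30,31} = 1⊕1⊕0⊕1⊕1⊕1⊕1⊕1⊕1⊕0⊕0⊕0⊕1⊕0⊕0 = 1
p16 = XOR of data positions {17,18,19,20,21,22,23,24,25,26,27,28,29,30,31} = 0⊕0⊕0⊕0⊕0⊕0⊕1⊕1⊕1⊕0⊕0⊕0⊕1⊕0⊕0 = 0
Codeword b1..b31 = 1011010111011110000000111000100

1011010111011110000000111000100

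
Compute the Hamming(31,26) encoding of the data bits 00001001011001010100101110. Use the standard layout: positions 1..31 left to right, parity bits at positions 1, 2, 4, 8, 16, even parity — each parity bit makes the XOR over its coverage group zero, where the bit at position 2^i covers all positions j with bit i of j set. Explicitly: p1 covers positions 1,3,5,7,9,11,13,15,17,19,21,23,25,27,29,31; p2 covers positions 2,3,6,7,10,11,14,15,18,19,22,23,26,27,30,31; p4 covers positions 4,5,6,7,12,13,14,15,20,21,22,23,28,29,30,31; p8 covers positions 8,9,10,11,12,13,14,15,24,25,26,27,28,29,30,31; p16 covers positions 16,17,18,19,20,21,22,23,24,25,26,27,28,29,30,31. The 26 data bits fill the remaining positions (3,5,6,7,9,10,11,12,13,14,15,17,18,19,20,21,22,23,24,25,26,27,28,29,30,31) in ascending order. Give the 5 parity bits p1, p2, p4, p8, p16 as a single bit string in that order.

00001

Place data bits at non-power-of-two positions: b3=0, b5=0, b6=0, b7=0, b9=1, b10=0, b11=0, b12=1, b13=0, b14=1, b15=1, b17=0, b18=0, b19=1, b20=0, b21=1, b22=0, b23=1, b24=0, b25=0, b26=1, b27=0, b28=1, b29=1, b30=1, b31=0.
p1 = XOR of data positions {3,5,7,9,11,13,15,17,19,21,23,25,27,29,31} = 0⊕0⊕0⊕1⊕0⊕0⊕1⊕0⊕1⊕1⊕1⊕0⊕0⊕1⊕0 = 0
p2 = XOR of data positions {3,6,7,10,11,14,15,18,19,22,23,26,27,30,31} = 0⊕0⊕0⊕0⊕0⊕1⊕1⊕0⊕1⊕0⊕1⊕1⊕0⊕1⊕0 = 0
p4 = XOR of data positions {5,6,7,12,13,14,15,20,21,22,23,28,29,30,31} = 0⊕0⊕0⊕1⊕0⊕1⊕1⊕0⊕1⊕0⊕1⊕1⊕1⊕1⊕0 = 0
p8 = XOR of data positions {9,10,11,12,13,14,15,24,25,26,27,28,29,30,31} = 1⊕0⊕0⊕1⊕0⊕1⊕1⊕0⊕0⊕1⊕0⊕1⊕1⊕1⊕0 = 0
p16 = XOR of data positions {17,18,19,20,21,22,23,24,25,26,27,28,29,30,31} = 0⊕0⊕1⊕0⊕1⊕0⊕1⊕0⊕0⊕1⊕0⊕1⊕1⊕1⊕0 = 1
Parity bits p1,p2,p4,p8,p16 = 00001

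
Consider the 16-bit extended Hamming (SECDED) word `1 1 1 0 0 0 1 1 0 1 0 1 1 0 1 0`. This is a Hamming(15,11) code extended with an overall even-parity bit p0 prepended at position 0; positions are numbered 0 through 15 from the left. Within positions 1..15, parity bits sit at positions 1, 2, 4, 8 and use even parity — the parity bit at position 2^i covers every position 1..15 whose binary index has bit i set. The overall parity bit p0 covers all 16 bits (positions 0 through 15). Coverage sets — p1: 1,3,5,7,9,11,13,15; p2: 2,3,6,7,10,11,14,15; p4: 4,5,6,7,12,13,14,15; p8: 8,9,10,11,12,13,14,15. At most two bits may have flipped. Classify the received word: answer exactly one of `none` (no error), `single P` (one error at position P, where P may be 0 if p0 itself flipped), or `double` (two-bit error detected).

s1: b1⊕b3⊕b5⊕b7⊕b9⊕b11⊕b13⊕b15 = 1⊕0⊕0⊕1⊕1⊕1⊕0⊕0 = 0
s2: b2⊕b3⊕b6⊕b7⊕b10⊕b11⊕b14⊕b15 = 1⊕0⊕1⊕1⊕0⊕1⊕1⊕0 = 1
s4: b4⊕b5⊕b6⊕b7⊕b12⊕b13⊕b14⊕b15 = 0⊕0⊕1⊕1⊕1⊕0⊕1⊕0 = 0
s8: b8⊕b9⊕b10⊕b11⊕b12⊕b13⊕b14⊕b15 = 0⊕1⊕0⊕1⊕1⊕0⊕1⊕0 = 0
Syndrome (s8...s1) = 0010 → position 2.
Overall parity (XOR of all 16 bits, including p0): 1⊕1⊕1⊕0⊕0⊕0⊕1⊕1⊕0⊕1⊕0⊕1⊕1⊕0⊕1⊕0 = 1
Overall=1, syndrome position=2 → single-bit error at position 2.

single 2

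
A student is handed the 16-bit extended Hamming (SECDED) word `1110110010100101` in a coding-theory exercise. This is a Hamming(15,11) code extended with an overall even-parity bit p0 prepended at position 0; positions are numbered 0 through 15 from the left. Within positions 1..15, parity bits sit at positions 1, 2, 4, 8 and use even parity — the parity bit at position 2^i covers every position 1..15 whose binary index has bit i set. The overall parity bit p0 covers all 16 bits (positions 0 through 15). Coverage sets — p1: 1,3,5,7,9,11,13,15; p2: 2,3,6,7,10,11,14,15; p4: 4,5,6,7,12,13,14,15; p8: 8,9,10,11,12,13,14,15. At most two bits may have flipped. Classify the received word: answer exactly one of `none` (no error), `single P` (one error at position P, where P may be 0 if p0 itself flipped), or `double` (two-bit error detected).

s1: b1⊕b3⊕b5⊕b7⊕b9⊕b11⊕b13⊕b15 = 1⊕0⊕1⊕0⊕0⊕0⊕1⊕1 = 0
s2: b2⊕b3⊕b6⊕b7⊕b10⊕b11⊕b14⊕b15 = 1⊕0⊕0⊕0⊕1⊕0⊕0⊕1 = 1
s4: b4⊕b5⊕b6⊕b7⊕b12⊕b13⊕b14⊕b15 = 1⊕1⊕0⊕0⊕0⊕1⊕0⊕1 = 0
s8: b8⊕b9⊕b10⊕b11⊕b12⊕b13⊕b14⊕b15 = 1⊕0⊕1⊕0⊕0⊕1⊕0⊕1 = 0
Syndrome (s8...s1) = 0010 → position 2.
Overall parity (XOR of all 16 bits, including p0): 1⊕1⊕1⊕0⊕1⊕1⊕0⊕0⊕1⊕0⊕1⊕0⊕0⊕1⊕0⊕1 = 1
Overall=1, syndrome position=2 → single-bit error at position 2.

single 2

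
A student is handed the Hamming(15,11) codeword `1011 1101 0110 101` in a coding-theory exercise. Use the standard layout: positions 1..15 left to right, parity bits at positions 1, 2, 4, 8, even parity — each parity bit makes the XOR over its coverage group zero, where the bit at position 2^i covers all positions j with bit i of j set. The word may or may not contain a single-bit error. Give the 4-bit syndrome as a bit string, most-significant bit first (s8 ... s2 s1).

s1: b1⊕b3⊕b5⊕b7⊕b9⊕b11⊕b13⊕b15 = 1⊕1⊕1⊕0⊕0⊕1⊕1⊕1 = 0
s2: b2⊕b3⊕b6⊕b7⊕b10⊕b11⊕b14⊕b15 = 0⊕1⊕1⊕0⊕1⊕1⊕0⊕1 = 1
s4: b4⊕b5⊕b6⊕b7⊕b12⊕b13⊕b14⊕b15 = 1⊕1⊕1⊕0⊕0⊕1⊕0⊕1 = 1
s8: b8⊕b9⊕b10⊕b11⊕b12⊕b13⊕b14⊕b15 = 1⊕0⊕1⊕1⊕0⊕1⊕0⊕1 = 1
Syndrome (s8...s1) = 1110 → position 14.

1110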